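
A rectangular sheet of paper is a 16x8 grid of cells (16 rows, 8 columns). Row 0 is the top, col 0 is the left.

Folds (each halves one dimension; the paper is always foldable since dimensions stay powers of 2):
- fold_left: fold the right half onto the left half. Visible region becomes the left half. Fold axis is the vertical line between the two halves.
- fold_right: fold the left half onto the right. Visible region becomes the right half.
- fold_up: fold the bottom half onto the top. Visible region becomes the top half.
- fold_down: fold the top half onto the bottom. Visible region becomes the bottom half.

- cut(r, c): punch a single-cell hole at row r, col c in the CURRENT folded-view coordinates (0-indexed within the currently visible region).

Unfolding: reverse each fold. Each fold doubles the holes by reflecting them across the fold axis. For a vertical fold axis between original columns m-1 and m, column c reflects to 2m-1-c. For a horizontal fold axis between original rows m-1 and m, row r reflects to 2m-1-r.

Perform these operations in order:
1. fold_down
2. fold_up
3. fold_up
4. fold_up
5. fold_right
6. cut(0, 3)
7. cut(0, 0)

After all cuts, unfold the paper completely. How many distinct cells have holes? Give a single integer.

Answer: 64

Derivation:
Op 1 fold_down: fold axis h@8; visible region now rows[8,16) x cols[0,8) = 8x8
Op 2 fold_up: fold axis h@12; visible region now rows[8,12) x cols[0,8) = 4x8
Op 3 fold_up: fold axis h@10; visible region now rows[8,10) x cols[0,8) = 2x8
Op 4 fold_up: fold axis h@9; visible region now rows[8,9) x cols[0,8) = 1x8
Op 5 fold_right: fold axis v@4; visible region now rows[8,9) x cols[4,8) = 1x4
Op 6 cut(0, 3): punch at orig (8,7); cuts so far [(8, 7)]; region rows[8,9) x cols[4,8) = 1x4
Op 7 cut(0, 0): punch at orig (8,4); cuts so far [(8, 4), (8, 7)]; region rows[8,9) x cols[4,8) = 1x4
Unfold 1 (reflect across v@4): 4 holes -> [(8, 0), (8, 3), (8, 4), (8, 7)]
Unfold 2 (reflect across h@9): 8 holes -> [(8, 0), (8, 3), (8, 4), (8, 7), (9, 0), (9, 3), (9, 4), (9, 7)]
Unfold 3 (reflect across h@10): 16 holes -> [(8, 0), (8, 3), (8, 4), (8, 7), (9, 0), (9, 3), (9, 4), (9, 7), (10, 0), (10, 3), (10, 4), (10, 7), (11, 0), (11, 3), (11, 4), (11, 7)]
Unfold 4 (reflect across h@12): 32 holes -> [(8, 0), (8, 3), (8, 4), (8, 7), (9, 0), (9, 3), (9, 4), (9, 7), (10, 0), (10, 3), (10, 4), (10, 7), (11, 0), (11, 3), (11, 4), (11, 7), (12, 0), (12, 3), (12, 4), (12, 7), (13, 0), (13, 3), (13, 4), (13, 7), (14, 0), (14, 3), (14, 4), (14, 7), (15, 0), (15, 3), (15, 4), (15, 7)]
Unfold 5 (reflect across h@8): 64 holes -> [(0, 0), (0, 3), (0, 4), (0, 7), (1, 0), (1, 3), (1, 4), (1, 7), (2, 0), (2, 3), (2, 4), (2, 7), (3, 0), (3, 3), (3, 4), (3, 7), (4, 0), (4, 3), (4, 4), (4, 7), (5, 0), (5, 3), (5, 4), (5, 7), (6, 0), (6, 3), (6, 4), (6, 7), (7, 0), (7, 3), (7, 4), (7, 7), (8, 0), (8, 3), (8, 4), (8, 7), (9, 0), (9, 3), (9, 4), (9, 7), (10, 0), (10, 3), (10, 4), (10, 7), (11, 0), (11, 3), (11, 4), (11, 7), (12, 0), (12, 3), (12, 4), (12, 7), (13, 0), (13, 3), (13, 4), (13, 7), (14, 0), (14, 3), (14, 4), (14, 7), (15, 0), (15, 3), (15, 4), (15, 7)]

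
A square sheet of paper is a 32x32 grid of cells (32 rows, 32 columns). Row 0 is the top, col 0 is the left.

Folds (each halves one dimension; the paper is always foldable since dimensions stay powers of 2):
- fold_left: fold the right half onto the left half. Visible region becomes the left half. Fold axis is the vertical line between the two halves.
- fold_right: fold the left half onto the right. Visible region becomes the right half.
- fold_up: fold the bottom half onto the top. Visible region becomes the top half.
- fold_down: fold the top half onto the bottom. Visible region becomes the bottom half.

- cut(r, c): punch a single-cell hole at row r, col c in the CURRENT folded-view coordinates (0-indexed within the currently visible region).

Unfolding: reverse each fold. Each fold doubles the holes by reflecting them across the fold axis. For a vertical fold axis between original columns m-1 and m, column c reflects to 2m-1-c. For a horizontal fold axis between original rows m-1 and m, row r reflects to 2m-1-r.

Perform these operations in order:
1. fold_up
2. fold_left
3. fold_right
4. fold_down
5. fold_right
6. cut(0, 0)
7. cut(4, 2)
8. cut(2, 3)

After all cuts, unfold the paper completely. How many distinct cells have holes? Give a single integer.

Answer: 96

Derivation:
Op 1 fold_up: fold axis h@16; visible region now rows[0,16) x cols[0,32) = 16x32
Op 2 fold_left: fold axis v@16; visible region now rows[0,16) x cols[0,16) = 16x16
Op 3 fold_right: fold axis v@8; visible region now rows[0,16) x cols[8,16) = 16x8
Op 4 fold_down: fold axis h@8; visible region now rows[8,16) x cols[8,16) = 8x8
Op 5 fold_right: fold axis v@12; visible region now rows[8,16) x cols[12,16) = 8x4
Op 6 cut(0, 0): punch at orig (8,12); cuts so far [(8, 12)]; region rows[8,16) x cols[12,16) = 8x4
Op 7 cut(4, 2): punch at orig (12,14); cuts so far [(8, 12), (12, 14)]; region rows[8,16) x cols[12,16) = 8x4
Op 8 cut(2, 3): punch at orig (10,15); cuts so far [(8, 12), (10, 15), (12, 14)]; region rows[8,16) x cols[12,16) = 8x4
Unfold 1 (reflect across v@12): 6 holes -> [(8, 11), (8, 12), (10, 8), (10, 15), (12, 9), (12, 14)]
Unfold 2 (reflect across h@8): 12 holes -> [(3, 9), (3, 14), (5, 8), (5, 15), (7, 11), (7, 12), (8, 11), (8, 12), (10, 8), (10, 15), (12, 9), (12, 14)]
Unfold 3 (reflect across v@8): 24 holes -> [(3, 1), (3, 6), (3, 9), (3, 14), (5, 0), (5, 7), (5, 8), (5, 15), (7, 3), (7, 4), (7, 11), (7, 12), (8, 3), (8, 4), (8, 11), (8, 12), (10, 0), (10, 7), (10, 8), (10, 15), (12, 1), (12, 6), (12, 9), (12, 14)]
Unfold 4 (reflect across v@16): 48 holes -> [(3, 1), (3, 6), (3, 9), (3, 14), (3, 17), (3, 22), (3, 25), (3, 30), (5, 0), (5, 7), (5, 8), (5, 15), (5, 16), (5, 23), (5, 24), (5, 31), (7, 3), (7, 4), (7, 11), (7, 12), (7, 19), (7, 20), (7, 27), (7, 28), (8, 3), (8, 4), (8, 11), (8, 12), (8, 19), (8, 20), (8, 27), (8, 28), (10, 0), (10, 7), (10, 8), (10, 15), (10, 16), (10, 23), (10, 24), (10, 31), (12, 1), (12, 6), (12, 9), (12, 14), (12, 17), (12, 22), (12, 25), (12, 30)]
Unfold 5 (reflect across h@16): 96 holes -> [(3, 1), (3, 6), (3, 9), (3, 14), (3, 17), (3, 22), (3, 25), (3, 30), (5, 0), (5, 7), (5, 8), (5, 15), (5, 16), (5, 23), (5, 24), (5, 31), (7, 3), (7, 4), (7, 11), (7, 12), (7, 19), (7, 20), (7, 27), (7, 28), (8, 3), (8, 4), (8, 11), (8, 12), (8, 19), (8, 20), (8, 27), (8, 28), (10, 0), (10, 7), (10, 8), (10, 15), (10, 16), (10, 23), (10, 24), (10, 31), (12, 1), (12, 6), (12, 9), (12, 14), (12, 17), (12, 22), (12, 25), (12, 30), (19, 1), (19, 6), (19, 9), (19, 14), (19, 17), (19, 22), (19, 25), (19, 30), (21, 0), (21, 7), (21, 8), (21, 15), (21, 16), (21, 23), (21, 24), (21, 31), (23, 3), (23, 4), (23, 11), (23, 12), (23, 19), (23, 20), (23, 27), (23, 28), (24, 3), (24, 4), (24, 11), (24, 12), (24, 19), (24, 20), (24, 27), (24, 28), (26, 0), (26, 7), (26, 8), (26, 15), (26, 16), (26, 23), (26, 24), (26, 31), (28, 1), (28, 6), (28, 9), (28, 14), (28, 17), (28, 22), (28, 25), (28, 30)]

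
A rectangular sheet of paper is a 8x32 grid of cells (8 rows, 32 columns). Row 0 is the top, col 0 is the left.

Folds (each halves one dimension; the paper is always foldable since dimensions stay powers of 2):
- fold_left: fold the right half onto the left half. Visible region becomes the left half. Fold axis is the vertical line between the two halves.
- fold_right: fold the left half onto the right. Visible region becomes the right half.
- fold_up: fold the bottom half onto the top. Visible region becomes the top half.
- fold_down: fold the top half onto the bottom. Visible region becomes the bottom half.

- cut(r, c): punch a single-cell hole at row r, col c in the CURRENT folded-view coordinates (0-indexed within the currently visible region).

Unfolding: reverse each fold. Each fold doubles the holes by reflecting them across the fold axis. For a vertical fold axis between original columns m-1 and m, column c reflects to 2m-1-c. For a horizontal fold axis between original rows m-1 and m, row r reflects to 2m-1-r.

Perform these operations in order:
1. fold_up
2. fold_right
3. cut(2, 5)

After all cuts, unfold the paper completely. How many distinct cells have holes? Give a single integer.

Answer: 4

Derivation:
Op 1 fold_up: fold axis h@4; visible region now rows[0,4) x cols[0,32) = 4x32
Op 2 fold_right: fold axis v@16; visible region now rows[0,4) x cols[16,32) = 4x16
Op 3 cut(2, 5): punch at orig (2,21); cuts so far [(2, 21)]; region rows[0,4) x cols[16,32) = 4x16
Unfold 1 (reflect across v@16): 2 holes -> [(2, 10), (2, 21)]
Unfold 2 (reflect across h@4): 4 holes -> [(2, 10), (2, 21), (5, 10), (5, 21)]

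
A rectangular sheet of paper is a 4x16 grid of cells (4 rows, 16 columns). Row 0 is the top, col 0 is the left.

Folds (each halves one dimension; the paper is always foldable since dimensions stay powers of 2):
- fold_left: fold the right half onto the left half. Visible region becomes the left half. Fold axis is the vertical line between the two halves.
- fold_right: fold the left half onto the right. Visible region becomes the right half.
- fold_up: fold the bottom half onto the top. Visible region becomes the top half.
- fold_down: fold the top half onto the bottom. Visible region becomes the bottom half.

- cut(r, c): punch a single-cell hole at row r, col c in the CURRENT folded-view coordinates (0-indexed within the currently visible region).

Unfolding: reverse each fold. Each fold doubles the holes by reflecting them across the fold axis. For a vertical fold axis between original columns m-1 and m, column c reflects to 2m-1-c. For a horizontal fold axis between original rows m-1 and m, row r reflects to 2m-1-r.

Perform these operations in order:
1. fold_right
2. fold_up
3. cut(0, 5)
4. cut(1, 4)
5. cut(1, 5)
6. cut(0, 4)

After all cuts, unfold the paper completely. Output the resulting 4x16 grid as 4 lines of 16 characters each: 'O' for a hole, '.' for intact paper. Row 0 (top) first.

Op 1 fold_right: fold axis v@8; visible region now rows[0,4) x cols[8,16) = 4x8
Op 2 fold_up: fold axis h@2; visible region now rows[0,2) x cols[8,16) = 2x8
Op 3 cut(0, 5): punch at orig (0,13); cuts so far [(0, 13)]; region rows[0,2) x cols[8,16) = 2x8
Op 4 cut(1, 4): punch at orig (1,12); cuts so far [(0, 13), (1, 12)]; region rows[0,2) x cols[8,16) = 2x8
Op 5 cut(1, 5): punch at orig (1,13); cuts so far [(0, 13), (1, 12), (1, 13)]; region rows[0,2) x cols[8,16) = 2x8
Op 6 cut(0, 4): punch at orig (0,12); cuts so far [(0, 12), (0, 13), (1, 12), (1, 13)]; region rows[0,2) x cols[8,16) = 2x8
Unfold 1 (reflect across h@2): 8 holes -> [(0, 12), (0, 13), (1, 12), (1, 13), (2, 12), (2, 13), (3, 12), (3, 13)]
Unfold 2 (reflect across v@8): 16 holes -> [(0, 2), (0, 3), (0, 12), (0, 13), (1, 2), (1, 3), (1, 12), (1, 13), (2, 2), (2, 3), (2, 12), (2, 13), (3, 2), (3, 3), (3, 12), (3, 13)]

Answer: ..OO........OO..
..OO........OO..
..OO........OO..
..OO........OO..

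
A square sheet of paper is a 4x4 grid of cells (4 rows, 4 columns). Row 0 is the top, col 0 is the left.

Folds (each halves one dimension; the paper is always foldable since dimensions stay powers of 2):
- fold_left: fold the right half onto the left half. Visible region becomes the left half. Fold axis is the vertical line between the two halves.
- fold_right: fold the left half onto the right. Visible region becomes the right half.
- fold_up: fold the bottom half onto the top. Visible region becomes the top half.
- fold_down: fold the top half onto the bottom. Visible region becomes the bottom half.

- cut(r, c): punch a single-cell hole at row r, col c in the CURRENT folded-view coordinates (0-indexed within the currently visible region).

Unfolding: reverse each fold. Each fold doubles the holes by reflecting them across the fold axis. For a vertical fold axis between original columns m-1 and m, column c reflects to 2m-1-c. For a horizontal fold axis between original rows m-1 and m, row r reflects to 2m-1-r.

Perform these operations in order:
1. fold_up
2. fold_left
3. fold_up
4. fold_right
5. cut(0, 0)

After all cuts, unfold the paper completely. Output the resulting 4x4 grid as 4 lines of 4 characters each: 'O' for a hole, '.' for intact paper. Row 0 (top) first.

Answer: OOOO
OOOO
OOOO
OOOO

Derivation:
Op 1 fold_up: fold axis h@2; visible region now rows[0,2) x cols[0,4) = 2x4
Op 2 fold_left: fold axis v@2; visible region now rows[0,2) x cols[0,2) = 2x2
Op 3 fold_up: fold axis h@1; visible region now rows[0,1) x cols[0,2) = 1x2
Op 4 fold_right: fold axis v@1; visible region now rows[0,1) x cols[1,2) = 1x1
Op 5 cut(0, 0): punch at orig (0,1); cuts so far [(0, 1)]; region rows[0,1) x cols[1,2) = 1x1
Unfold 1 (reflect across v@1): 2 holes -> [(0, 0), (0, 1)]
Unfold 2 (reflect across h@1): 4 holes -> [(0, 0), (0, 1), (1, 0), (1, 1)]
Unfold 3 (reflect across v@2): 8 holes -> [(0, 0), (0, 1), (0, 2), (0, 3), (1, 0), (1, 1), (1, 2), (1, 3)]
Unfold 4 (reflect across h@2): 16 holes -> [(0, 0), (0, 1), (0, 2), (0, 3), (1, 0), (1, 1), (1, 2), (1, 3), (2, 0), (2, 1), (2, 2), (2, 3), (3, 0), (3, 1), (3, 2), (3, 3)]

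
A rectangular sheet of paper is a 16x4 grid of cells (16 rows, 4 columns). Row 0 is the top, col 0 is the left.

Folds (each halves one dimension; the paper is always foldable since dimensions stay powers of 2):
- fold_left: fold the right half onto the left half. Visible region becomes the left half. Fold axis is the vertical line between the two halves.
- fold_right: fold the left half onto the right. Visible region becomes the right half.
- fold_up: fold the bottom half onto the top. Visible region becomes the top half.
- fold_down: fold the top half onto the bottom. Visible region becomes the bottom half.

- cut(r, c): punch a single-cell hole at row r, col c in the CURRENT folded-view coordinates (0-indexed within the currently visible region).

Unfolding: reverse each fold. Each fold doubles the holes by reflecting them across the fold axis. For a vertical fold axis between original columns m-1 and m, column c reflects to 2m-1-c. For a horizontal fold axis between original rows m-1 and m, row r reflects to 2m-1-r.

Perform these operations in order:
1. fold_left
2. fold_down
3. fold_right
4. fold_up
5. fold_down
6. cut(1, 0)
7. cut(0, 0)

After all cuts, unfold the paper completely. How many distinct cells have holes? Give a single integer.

Op 1 fold_left: fold axis v@2; visible region now rows[0,16) x cols[0,2) = 16x2
Op 2 fold_down: fold axis h@8; visible region now rows[8,16) x cols[0,2) = 8x2
Op 3 fold_right: fold axis v@1; visible region now rows[8,16) x cols[1,2) = 8x1
Op 4 fold_up: fold axis h@12; visible region now rows[8,12) x cols[1,2) = 4x1
Op 5 fold_down: fold axis h@10; visible region now rows[10,12) x cols[1,2) = 2x1
Op 6 cut(1, 0): punch at orig (11,1); cuts so far [(11, 1)]; region rows[10,12) x cols[1,2) = 2x1
Op 7 cut(0, 0): punch at orig (10,1); cuts so far [(10, 1), (11, 1)]; region rows[10,12) x cols[1,2) = 2x1
Unfold 1 (reflect across h@10): 4 holes -> [(8, 1), (9, 1), (10, 1), (11, 1)]
Unfold 2 (reflect across h@12): 8 holes -> [(8, 1), (9, 1), (10, 1), (11, 1), (12, 1), (13, 1), (14, 1), (15, 1)]
Unfold 3 (reflect across v@1): 16 holes -> [(8, 0), (8, 1), (9, 0), (9, 1), (10, 0), (10, 1), (11, 0), (11, 1), (12, 0), (12, 1), (13, 0), (13, 1), (14, 0), (14, 1), (15, 0), (15, 1)]
Unfold 4 (reflect across h@8): 32 holes -> [(0, 0), (0, 1), (1, 0), (1, 1), (2, 0), (2, 1), (3, 0), (3, 1), (4, 0), (4, 1), (5, 0), (5, 1), (6, 0), (6, 1), (7, 0), (7, 1), (8, 0), (8, 1), (9, 0), (9, 1), (10, 0), (10, 1), (11, 0), (11, 1), (12, 0), (12, 1), (13, 0), (13, 1), (14, 0), (14, 1), (15, 0), (15, 1)]
Unfold 5 (reflect across v@2): 64 holes -> [(0, 0), (0, 1), (0, 2), (0, 3), (1, 0), (1, 1), (1, 2), (1, 3), (2, 0), (2, 1), (2, 2), (2, 3), (3, 0), (3, 1), (3, 2), (3, 3), (4, 0), (4, 1), (4, 2), (4, 3), (5, 0), (5, 1), (5, 2), (5, 3), (6, 0), (6, 1), (6, 2), (6, 3), (7, 0), (7, 1), (7, 2), (7, 3), (8, 0), (8, 1), (8, 2), (8, 3), (9, 0), (9, 1), (9, 2), (9, 3), (10, 0), (10, 1), (10, 2), (10, 3), (11, 0), (11, 1), (11, 2), (11, 3), (12, 0), (12, 1), (12, 2), (12, 3), (13, 0), (13, 1), (13, 2), (13, 3), (14, 0), (14, 1), (14, 2), (14, 3), (15, 0), (15, 1), (15, 2), (15, 3)]

Answer: 64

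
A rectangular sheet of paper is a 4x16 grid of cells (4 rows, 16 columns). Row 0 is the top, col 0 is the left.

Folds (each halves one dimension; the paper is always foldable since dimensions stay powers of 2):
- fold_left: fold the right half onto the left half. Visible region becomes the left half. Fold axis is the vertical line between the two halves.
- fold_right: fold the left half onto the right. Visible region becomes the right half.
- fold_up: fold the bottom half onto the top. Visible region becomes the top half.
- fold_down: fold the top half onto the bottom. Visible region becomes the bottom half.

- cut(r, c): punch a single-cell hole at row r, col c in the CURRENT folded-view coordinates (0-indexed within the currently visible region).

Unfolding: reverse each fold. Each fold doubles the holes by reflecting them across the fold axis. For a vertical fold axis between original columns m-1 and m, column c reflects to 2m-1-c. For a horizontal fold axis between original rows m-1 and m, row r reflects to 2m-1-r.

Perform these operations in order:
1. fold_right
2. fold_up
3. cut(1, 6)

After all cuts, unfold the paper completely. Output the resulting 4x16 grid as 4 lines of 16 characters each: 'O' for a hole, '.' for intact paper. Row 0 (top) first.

Op 1 fold_right: fold axis v@8; visible region now rows[0,4) x cols[8,16) = 4x8
Op 2 fold_up: fold axis h@2; visible region now rows[0,2) x cols[8,16) = 2x8
Op 3 cut(1, 6): punch at orig (1,14); cuts so far [(1, 14)]; region rows[0,2) x cols[8,16) = 2x8
Unfold 1 (reflect across h@2): 2 holes -> [(1, 14), (2, 14)]
Unfold 2 (reflect across v@8): 4 holes -> [(1, 1), (1, 14), (2, 1), (2, 14)]

Answer: ................
.O............O.
.O............O.
................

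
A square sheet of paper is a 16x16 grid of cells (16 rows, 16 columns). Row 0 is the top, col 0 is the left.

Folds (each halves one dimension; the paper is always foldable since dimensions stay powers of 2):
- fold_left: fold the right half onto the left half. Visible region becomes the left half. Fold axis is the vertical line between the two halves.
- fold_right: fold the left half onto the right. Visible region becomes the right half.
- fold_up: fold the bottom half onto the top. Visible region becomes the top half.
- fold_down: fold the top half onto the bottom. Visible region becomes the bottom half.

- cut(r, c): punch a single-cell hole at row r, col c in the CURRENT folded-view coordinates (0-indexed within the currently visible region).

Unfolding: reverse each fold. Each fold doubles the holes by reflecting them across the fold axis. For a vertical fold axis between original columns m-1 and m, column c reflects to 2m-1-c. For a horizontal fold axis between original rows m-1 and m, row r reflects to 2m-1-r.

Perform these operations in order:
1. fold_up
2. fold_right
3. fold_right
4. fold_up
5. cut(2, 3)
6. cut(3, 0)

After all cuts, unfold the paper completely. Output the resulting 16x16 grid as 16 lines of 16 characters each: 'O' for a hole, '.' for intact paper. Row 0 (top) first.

Op 1 fold_up: fold axis h@8; visible region now rows[0,8) x cols[0,16) = 8x16
Op 2 fold_right: fold axis v@8; visible region now rows[0,8) x cols[8,16) = 8x8
Op 3 fold_right: fold axis v@12; visible region now rows[0,8) x cols[12,16) = 8x4
Op 4 fold_up: fold axis h@4; visible region now rows[0,4) x cols[12,16) = 4x4
Op 5 cut(2, 3): punch at orig (2,15); cuts so far [(2, 15)]; region rows[0,4) x cols[12,16) = 4x4
Op 6 cut(3, 0): punch at orig (3,12); cuts so far [(2, 15), (3, 12)]; region rows[0,4) x cols[12,16) = 4x4
Unfold 1 (reflect across h@4): 4 holes -> [(2, 15), (3, 12), (4, 12), (5, 15)]
Unfold 2 (reflect across v@12): 8 holes -> [(2, 8), (2, 15), (3, 11), (3, 12), (4, 11), (4, 12), (5, 8), (5, 15)]
Unfold 3 (reflect across v@8): 16 holes -> [(2, 0), (2, 7), (2, 8), (2, 15), (3, 3), (3, 4), (3, 11), (3, 12), (4, 3), (4, 4), (4, 11), (4, 12), (5, 0), (5, 7), (5, 8), (5, 15)]
Unfold 4 (reflect across h@8): 32 holes -> [(2, 0), (2, 7), (2, 8), (2, 15), (3, 3), (3, 4), (3, 11), (3, 12), (4, 3), (4, 4), (4, 11), (4, 12), (5, 0), (5, 7), (5, 8), (5, 15), (10, 0), (10, 7), (10, 8), (10, 15), (11, 3), (11, 4), (11, 11), (11, 12), (12, 3), (12, 4), (12, 11), (12, 12), (13, 0), (13, 7), (13, 8), (13, 15)]

Answer: ................
................
O......OO......O
...OO......OO...
...OO......OO...
O......OO......O
................
................
................
................
O......OO......O
...OO......OO...
...OO......OO...
O......OO......O
................
................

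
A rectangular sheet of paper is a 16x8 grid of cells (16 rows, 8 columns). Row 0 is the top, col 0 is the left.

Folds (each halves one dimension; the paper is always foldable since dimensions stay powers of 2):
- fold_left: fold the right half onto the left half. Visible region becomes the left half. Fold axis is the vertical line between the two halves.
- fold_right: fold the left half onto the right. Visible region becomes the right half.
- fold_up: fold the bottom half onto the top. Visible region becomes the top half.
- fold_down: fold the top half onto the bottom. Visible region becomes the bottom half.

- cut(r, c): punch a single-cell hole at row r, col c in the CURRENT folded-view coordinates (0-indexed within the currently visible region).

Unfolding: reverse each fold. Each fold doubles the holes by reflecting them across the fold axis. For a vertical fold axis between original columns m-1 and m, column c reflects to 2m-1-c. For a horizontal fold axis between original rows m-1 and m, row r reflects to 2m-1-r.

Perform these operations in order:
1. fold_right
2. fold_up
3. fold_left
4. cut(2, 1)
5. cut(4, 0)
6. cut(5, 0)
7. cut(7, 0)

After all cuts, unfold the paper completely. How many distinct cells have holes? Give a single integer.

Op 1 fold_right: fold axis v@4; visible region now rows[0,16) x cols[4,8) = 16x4
Op 2 fold_up: fold axis h@8; visible region now rows[0,8) x cols[4,8) = 8x4
Op 3 fold_left: fold axis v@6; visible region now rows[0,8) x cols[4,6) = 8x2
Op 4 cut(2, 1): punch at orig (2,5); cuts so far [(2, 5)]; region rows[0,8) x cols[4,6) = 8x2
Op 5 cut(4, 0): punch at orig (4,4); cuts so far [(2, 5), (4, 4)]; region rows[0,8) x cols[4,6) = 8x2
Op 6 cut(5, 0): punch at orig (5,4); cuts so far [(2, 5), (4, 4), (5, 4)]; region rows[0,8) x cols[4,6) = 8x2
Op 7 cut(7, 0): punch at orig (7,4); cuts so far [(2, 5), (4, 4), (5, 4), (7, 4)]; region rows[0,8) x cols[4,6) = 8x2
Unfold 1 (reflect across v@6): 8 holes -> [(2, 5), (2, 6), (4, 4), (4, 7), (5, 4), (5, 7), (7, 4), (7, 7)]
Unfold 2 (reflect across h@8): 16 holes -> [(2, 5), (2, 6), (4, 4), (4, 7), (5, 4), (5, 7), (7, 4), (7, 7), (8, 4), (8, 7), (10, 4), (10, 7), (11, 4), (11, 7), (13, 5), (13, 6)]
Unfold 3 (reflect across v@4): 32 holes -> [(2, 1), (2, 2), (2, 5), (2, 6), (4, 0), (4, 3), (4, 4), (4, 7), (5, 0), (5, 3), (5, 4), (5, 7), (7, 0), (7, 3), (7, 4), (7, 7), (8, 0), (8, 3), (8, 4), (8, 7), (10, 0), (10, 3), (10, 4), (10, 7), (11, 0), (11, 3), (11, 4), (11, 7), (13, 1), (13, 2), (13, 5), (13, 6)]

Answer: 32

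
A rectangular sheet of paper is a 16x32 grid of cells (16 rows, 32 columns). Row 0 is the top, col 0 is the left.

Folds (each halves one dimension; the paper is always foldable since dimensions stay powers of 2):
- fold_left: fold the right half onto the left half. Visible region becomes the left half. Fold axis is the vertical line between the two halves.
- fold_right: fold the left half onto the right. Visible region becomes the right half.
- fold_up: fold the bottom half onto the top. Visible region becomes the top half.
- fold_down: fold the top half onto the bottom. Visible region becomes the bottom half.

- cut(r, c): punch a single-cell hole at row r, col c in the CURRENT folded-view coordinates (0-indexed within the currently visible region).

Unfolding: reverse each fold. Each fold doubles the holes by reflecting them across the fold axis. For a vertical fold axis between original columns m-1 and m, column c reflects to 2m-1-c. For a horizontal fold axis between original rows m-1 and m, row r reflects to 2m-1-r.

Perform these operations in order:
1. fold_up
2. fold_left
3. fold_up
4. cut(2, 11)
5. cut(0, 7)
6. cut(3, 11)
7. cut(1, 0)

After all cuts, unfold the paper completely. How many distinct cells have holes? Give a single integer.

Answer: 32

Derivation:
Op 1 fold_up: fold axis h@8; visible region now rows[0,8) x cols[0,32) = 8x32
Op 2 fold_left: fold axis v@16; visible region now rows[0,8) x cols[0,16) = 8x16
Op 3 fold_up: fold axis h@4; visible region now rows[0,4) x cols[0,16) = 4x16
Op 4 cut(2, 11): punch at orig (2,11); cuts so far [(2, 11)]; region rows[0,4) x cols[0,16) = 4x16
Op 5 cut(0, 7): punch at orig (0,7); cuts so far [(0, 7), (2, 11)]; region rows[0,4) x cols[0,16) = 4x16
Op 6 cut(3, 11): punch at orig (3,11); cuts so far [(0, 7), (2, 11), (3, 11)]; region rows[0,4) x cols[0,16) = 4x16
Op 7 cut(1, 0): punch at orig (1,0); cuts so far [(0, 7), (1, 0), (2, 11), (3, 11)]; region rows[0,4) x cols[0,16) = 4x16
Unfold 1 (reflect across h@4): 8 holes -> [(0, 7), (1, 0), (2, 11), (3, 11), (4, 11), (5, 11), (6, 0), (7, 7)]
Unfold 2 (reflect across v@16): 16 holes -> [(0, 7), (0, 24), (1, 0), (1, 31), (2, 11), (2, 20), (3, 11), (3, 20), (4, 11), (4, 20), (5, 11), (5, 20), (6, 0), (6, 31), (7, 7), (7, 24)]
Unfold 3 (reflect across h@8): 32 holes -> [(0, 7), (0, 24), (1, 0), (1, 31), (2, 11), (2, 20), (3, 11), (3, 20), (4, 11), (4, 20), (5, 11), (5, 20), (6, 0), (6, 31), (7, 7), (7, 24), (8, 7), (8, 24), (9, 0), (9, 31), (10, 11), (10, 20), (11, 11), (11, 20), (12, 11), (12, 20), (13, 11), (13, 20), (14, 0), (14, 31), (15, 7), (15, 24)]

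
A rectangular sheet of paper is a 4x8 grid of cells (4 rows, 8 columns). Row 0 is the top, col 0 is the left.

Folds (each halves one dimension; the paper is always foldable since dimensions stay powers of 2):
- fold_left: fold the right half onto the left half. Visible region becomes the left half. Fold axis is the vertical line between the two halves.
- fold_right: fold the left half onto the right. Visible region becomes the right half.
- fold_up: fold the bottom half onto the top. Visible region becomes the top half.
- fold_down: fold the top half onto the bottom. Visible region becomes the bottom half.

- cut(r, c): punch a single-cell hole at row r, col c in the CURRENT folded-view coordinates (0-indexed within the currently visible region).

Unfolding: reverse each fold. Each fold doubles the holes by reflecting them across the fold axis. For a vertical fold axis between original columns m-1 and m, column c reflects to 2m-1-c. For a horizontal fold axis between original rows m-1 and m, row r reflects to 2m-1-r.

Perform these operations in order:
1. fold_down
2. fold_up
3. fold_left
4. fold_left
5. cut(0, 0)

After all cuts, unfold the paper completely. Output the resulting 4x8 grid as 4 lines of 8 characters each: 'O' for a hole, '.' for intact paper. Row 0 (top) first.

Answer: O..OO..O
O..OO..O
O..OO..O
O..OO..O

Derivation:
Op 1 fold_down: fold axis h@2; visible region now rows[2,4) x cols[0,8) = 2x8
Op 2 fold_up: fold axis h@3; visible region now rows[2,3) x cols[0,8) = 1x8
Op 3 fold_left: fold axis v@4; visible region now rows[2,3) x cols[0,4) = 1x4
Op 4 fold_left: fold axis v@2; visible region now rows[2,3) x cols[0,2) = 1x2
Op 5 cut(0, 0): punch at orig (2,0); cuts so far [(2, 0)]; region rows[2,3) x cols[0,2) = 1x2
Unfold 1 (reflect across v@2): 2 holes -> [(2, 0), (2, 3)]
Unfold 2 (reflect across v@4): 4 holes -> [(2, 0), (2, 3), (2, 4), (2, 7)]
Unfold 3 (reflect across h@3): 8 holes -> [(2, 0), (2, 3), (2, 4), (2, 7), (3, 0), (3, 3), (3, 4), (3, 7)]
Unfold 4 (reflect across h@2): 16 holes -> [(0, 0), (0, 3), (0, 4), (0, 7), (1, 0), (1, 3), (1, 4), (1, 7), (2, 0), (2, 3), (2, 4), (2, 7), (3, 0), (3, 3), (3, 4), (3, 7)]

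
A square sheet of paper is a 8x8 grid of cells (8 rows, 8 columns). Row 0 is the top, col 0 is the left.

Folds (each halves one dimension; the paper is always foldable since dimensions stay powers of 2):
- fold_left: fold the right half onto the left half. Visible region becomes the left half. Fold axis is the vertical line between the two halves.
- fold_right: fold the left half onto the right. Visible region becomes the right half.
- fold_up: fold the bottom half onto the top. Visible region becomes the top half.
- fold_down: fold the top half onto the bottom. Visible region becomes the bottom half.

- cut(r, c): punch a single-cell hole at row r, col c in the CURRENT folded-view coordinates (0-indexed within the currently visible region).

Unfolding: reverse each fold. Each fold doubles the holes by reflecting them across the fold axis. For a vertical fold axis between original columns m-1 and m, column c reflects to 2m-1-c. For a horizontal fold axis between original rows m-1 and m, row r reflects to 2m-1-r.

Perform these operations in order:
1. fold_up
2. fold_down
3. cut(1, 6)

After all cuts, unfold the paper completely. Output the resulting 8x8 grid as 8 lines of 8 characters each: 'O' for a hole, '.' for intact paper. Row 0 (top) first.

Op 1 fold_up: fold axis h@4; visible region now rows[0,4) x cols[0,8) = 4x8
Op 2 fold_down: fold axis h@2; visible region now rows[2,4) x cols[0,8) = 2x8
Op 3 cut(1, 6): punch at orig (3,6); cuts so far [(3, 6)]; region rows[2,4) x cols[0,8) = 2x8
Unfold 1 (reflect across h@2): 2 holes -> [(0, 6), (3, 6)]
Unfold 2 (reflect across h@4): 4 holes -> [(0, 6), (3, 6), (4, 6), (7, 6)]

Answer: ......O.
........
........
......O.
......O.
........
........
......O.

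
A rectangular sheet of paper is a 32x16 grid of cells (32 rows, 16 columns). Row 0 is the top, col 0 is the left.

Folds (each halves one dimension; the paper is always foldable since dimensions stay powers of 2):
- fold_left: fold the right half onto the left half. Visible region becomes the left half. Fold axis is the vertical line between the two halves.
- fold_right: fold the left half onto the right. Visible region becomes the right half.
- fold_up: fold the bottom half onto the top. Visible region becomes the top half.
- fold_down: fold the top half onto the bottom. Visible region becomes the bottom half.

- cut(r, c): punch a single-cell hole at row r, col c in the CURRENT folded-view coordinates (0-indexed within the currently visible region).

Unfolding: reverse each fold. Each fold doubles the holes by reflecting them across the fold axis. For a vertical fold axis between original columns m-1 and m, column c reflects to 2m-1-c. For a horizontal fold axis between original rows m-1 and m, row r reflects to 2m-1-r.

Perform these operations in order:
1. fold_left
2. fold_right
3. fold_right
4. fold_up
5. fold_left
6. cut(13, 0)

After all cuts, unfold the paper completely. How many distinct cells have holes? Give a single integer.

Op 1 fold_left: fold axis v@8; visible region now rows[0,32) x cols[0,8) = 32x8
Op 2 fold_right: fold axis v@4; visible region now rows[0,32) x cols[4,8) = 32x4
Op 3 fold_right: fold axis v@6; visible region now rows[0,32) x cols[6,8) = 32x2
Op 4 fold_up: fold axis h@16; visible region now rows[0,16) x cols[6,8) = 16x2
Op 5 fold_left: fold axis v@7; visible region now rows[0,16) x cols[6,7) = 16x1
Op 6 cut(13, 0): punch at orig (13,6); cuts so far [(13, 6)]; region rows[0,16) x cols[6,7) = 16x1
Unfold 1 (reflect across v@7): 2 holes -> [(13, 6), (13, 7)]
Unfold 2 (reflect across h@16): 4 holes -> [(13, 6), (13, 7), (18, 6), (18, 7)]
Unfold 3 (reflect across v@6): 8 holes -> [(13, 4), (13, 5), (13, 6), (13, 7), (18, 4), (18, 5), (18, 6), (18, 7)]
Unfold 4 (reflect across v@4): 16 holes -> [(13, 0), (13, 1), (13, 2), (13, 3), (13, 4), (13, 5), (13, 6), (13, 7), (18, 0), (18, 1), (18, 2), (18, 3), (18, 4), (18, 5), (18, 6), (18, 7)]
Unfold 5 (reflect across v@8): 32 holes -> [(13, 0), (13, 1), (13, 2), (13, 3), (13, 4), (13, 5), (13, 6), (13, 7), (13, 8), (13, 9), (13, 10), (13, 11), (13, 12), (13, 13), (13, 14), (13, 15), (18, 0), (18, 1), (18, 2), (18, 3), (18, 4), (18, 5), (18, 6), (18, 7), (18, 8), (18, 9), (18, 10), (18, 11), (18, 12), (18, 13), (18, 14), (18, 15)]

Answer: 32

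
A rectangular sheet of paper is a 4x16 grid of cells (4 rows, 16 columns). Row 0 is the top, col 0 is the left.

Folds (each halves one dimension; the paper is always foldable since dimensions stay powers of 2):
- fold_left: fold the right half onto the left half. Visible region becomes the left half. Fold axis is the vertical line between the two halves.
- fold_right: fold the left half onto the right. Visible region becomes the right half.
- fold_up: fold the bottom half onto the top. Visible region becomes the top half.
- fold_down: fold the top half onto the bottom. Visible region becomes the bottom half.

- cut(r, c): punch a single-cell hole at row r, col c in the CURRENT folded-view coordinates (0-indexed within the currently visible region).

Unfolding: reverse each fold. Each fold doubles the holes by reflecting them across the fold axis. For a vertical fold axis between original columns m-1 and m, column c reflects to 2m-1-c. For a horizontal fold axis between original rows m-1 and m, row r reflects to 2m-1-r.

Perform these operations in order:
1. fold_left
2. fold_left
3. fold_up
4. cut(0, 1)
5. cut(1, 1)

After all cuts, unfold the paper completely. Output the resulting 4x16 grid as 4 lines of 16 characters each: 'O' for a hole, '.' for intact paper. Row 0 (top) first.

Op 1 fold_left: fold axis v@8; visible region now rows[0,4) x cols[0,8) = 4x8
Op 2 fold_left: fold axis v@4; visible region now rows[0,4) x cols[0,4) = 4x4
Op 3 fold_up: fold axis h@2; visible region now rows[0,2) x cols[0,4) = 2x4
Op 4 cut(0, 1): punch at orig (0,1); cuts so far [(0, 1)]; region rows[0,2) x cols[0,4) = 2x4
Op 5 cut(1, 1): punch at orig (1,1); cuts so far [(0, 1), (1, 1)]; region rows[0,2) x cols[0,4) = 2x4
Unfold 1 (reflect across h@2): 4 holes -> [(0, 1), (1, 1), (2, 1), (3, 1)]
Unfold 2 (reflect across v@4): 8 holes -> [(0, 1), (0, 6), (1, 1), (1, 6), (2, 1), (2, 6), (3, 1), (3, 6)]
Unfold 3 (reflect across v@8): 16 holes -> [(0, 1), (0, 6), (0, 9), (0, 14), (1, 1), (1, 6), (1, 9), (1, 14), (2, 1), (2, 6), (2, 9), (2, 14), (3, 1), (3, 6), (3, 9), (3, 14)]

Answer: .O....O..O....O.
.O....O..O....O.
.O....O..O....O.
.O....O..O....O.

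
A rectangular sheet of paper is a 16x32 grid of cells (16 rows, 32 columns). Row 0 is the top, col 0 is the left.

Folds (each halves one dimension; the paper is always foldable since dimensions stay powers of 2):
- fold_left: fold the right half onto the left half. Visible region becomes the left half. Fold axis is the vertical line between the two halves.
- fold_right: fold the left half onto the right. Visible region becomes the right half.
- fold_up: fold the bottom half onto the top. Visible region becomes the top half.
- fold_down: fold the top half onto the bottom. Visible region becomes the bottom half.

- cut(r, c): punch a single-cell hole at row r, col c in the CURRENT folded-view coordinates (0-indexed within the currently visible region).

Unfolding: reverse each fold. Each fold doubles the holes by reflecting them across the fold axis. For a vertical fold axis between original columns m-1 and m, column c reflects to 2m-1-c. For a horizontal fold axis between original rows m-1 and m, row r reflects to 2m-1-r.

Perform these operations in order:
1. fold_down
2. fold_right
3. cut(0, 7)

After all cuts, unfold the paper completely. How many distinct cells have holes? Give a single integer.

Answer: 4

Derivation:
Op 1 fold_down: fold axis h@8; visible region now rows[8,16) x cols[0,32) = 8x32
Op 2 fold_right: fold axis v@16; visible region now rows[8,16) x cols[16,32) = 8x16
Op 3 cut(0, 7): punch at orig (8,23); cuts so far [(8, 23)]; region rows[8,16) x cols[16,32) = 8x16
Unfold 1 (reflect across v@16): 2 holes -> [(8, 8), (8, 23)]
Unfold 2 (reflect across h@8): 4 holes -> [(7, 8), (7, 23), (8, 8), (8, 23)]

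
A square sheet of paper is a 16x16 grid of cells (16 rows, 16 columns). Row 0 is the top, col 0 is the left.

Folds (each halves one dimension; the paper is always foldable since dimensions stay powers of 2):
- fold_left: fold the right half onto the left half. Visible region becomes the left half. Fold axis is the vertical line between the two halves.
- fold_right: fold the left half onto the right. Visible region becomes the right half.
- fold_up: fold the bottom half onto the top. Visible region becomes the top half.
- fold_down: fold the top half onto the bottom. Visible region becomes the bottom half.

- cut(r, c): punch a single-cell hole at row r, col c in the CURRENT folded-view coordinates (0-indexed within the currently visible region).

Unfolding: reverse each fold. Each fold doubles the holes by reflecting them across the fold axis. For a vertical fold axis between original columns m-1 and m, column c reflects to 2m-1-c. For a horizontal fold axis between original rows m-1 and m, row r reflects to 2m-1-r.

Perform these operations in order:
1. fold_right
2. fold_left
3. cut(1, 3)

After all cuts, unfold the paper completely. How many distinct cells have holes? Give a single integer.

Op 1 fold_right: fold axis v@8; visible region now rows[0,16) x cols[8,16) = 16x8
Op 2 fold_left: fold axis v@12; visible region now rows[0,16) x cols[8,12) = 16x4
Op 3 cut(1, 3): punch at orig (1,11); cuts so far [(1, 11)]; region rows[0,16) x cols[8,12) = 16x4
Unfold 1 (reflect across v@12): 2 holes -> [(1, 11), (1, 12)]
Unfold 2 (reflect across v@8): 4 holes -> [(1, 3), (1, 4), (1, 11), (1, 12)]

Answer: 4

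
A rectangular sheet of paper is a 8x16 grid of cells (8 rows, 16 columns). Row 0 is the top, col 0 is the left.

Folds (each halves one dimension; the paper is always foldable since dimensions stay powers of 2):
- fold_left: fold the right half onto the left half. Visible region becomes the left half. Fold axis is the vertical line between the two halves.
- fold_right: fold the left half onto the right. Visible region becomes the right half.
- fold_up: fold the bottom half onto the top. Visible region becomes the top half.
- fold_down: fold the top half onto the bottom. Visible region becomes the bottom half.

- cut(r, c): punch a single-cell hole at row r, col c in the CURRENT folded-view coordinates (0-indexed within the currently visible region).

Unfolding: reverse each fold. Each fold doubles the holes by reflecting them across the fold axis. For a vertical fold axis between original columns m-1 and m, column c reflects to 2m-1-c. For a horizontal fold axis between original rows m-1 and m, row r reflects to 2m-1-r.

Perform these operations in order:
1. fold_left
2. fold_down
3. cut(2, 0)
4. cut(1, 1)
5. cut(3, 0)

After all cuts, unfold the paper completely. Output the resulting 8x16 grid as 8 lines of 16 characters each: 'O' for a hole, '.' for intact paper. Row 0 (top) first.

Answer: O..............O
O..............O
.O............O.
................
................
.O............O.
O..............O
O..............O

Derivation:
Op 1 fold_left: fold axis v@8; visible region now rows[0,8) x cols[0,8) = 8x8
Op 2 fold_down: fold axis h@4; visible region now rows[4,8) x cols[0,8) = 4x8
Op 3 cut(2, 0): punch at orig (6,0); cuts so far [(6, 0)]; region rows[4,8) x cols[0,8) = 4x8
Op 4 cut(1, 1): punch at orig (5,1); cuts so far [(5, 1), (6, 0)]; region rows[4,8) x cols[0,8) = 4x8
Op 5 cut(3, 0): punch at orig (7,0); cuts so far [(5, 1), (6, 0), (7, 0)]; region rows[4,8) x cols[0,8) = 4x8
Unfold 1 (reflect across h@4): 6 holes -> [(0, 0), (1, 0), (2, 1), (5, 1), (6, 0), (7, 0)]
Unfold 2 (reflect across v@8): 12 holes -> [(0, 0), (0, 15), (1, 0), (1, 15), (2, 1), (2, 14), (5, 1), (5, 14), (6, 0), (6, 15), (7, 0), (7, 15)]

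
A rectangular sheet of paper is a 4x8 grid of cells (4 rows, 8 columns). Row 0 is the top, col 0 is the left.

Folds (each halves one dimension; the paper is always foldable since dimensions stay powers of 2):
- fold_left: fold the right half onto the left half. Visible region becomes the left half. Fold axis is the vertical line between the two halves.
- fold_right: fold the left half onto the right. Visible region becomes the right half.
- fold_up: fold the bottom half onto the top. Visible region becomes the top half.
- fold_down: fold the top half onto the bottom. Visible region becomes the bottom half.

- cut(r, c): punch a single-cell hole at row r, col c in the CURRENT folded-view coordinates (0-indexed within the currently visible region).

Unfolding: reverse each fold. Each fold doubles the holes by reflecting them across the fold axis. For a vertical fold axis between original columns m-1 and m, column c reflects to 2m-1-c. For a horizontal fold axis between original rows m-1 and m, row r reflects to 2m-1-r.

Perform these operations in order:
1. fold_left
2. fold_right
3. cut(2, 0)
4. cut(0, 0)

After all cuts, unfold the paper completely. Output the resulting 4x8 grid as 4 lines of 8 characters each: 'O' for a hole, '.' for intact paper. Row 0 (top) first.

Op 1 fold_left: fold axis v@4; visible region now rows[0,4) x cols[0,4) = 4x4
Op 2 fold_right: fold axis v@2; visible region now rows[0,4) x cols[2,4) = 4x2
Op 3 cut(2, 0): punch at orig (2,2); cuts so far [(2, 2)]; region rows[0,4) x cols[2,4) = 4x2
Op 4 cut(0, 0): punch at orig (0,2); cuts so far [(0, 2), (2, 2)]; region rows[0,4) x cols[2,4) = 4x2
Unfold 1 (reflect across v@2): 4 holes -> [(0, 1), (0, 2), (2, 1), (2, 2)]
Unfold 2 (reflect across v@4): 8 holes -> [(0, 1), (0, 2), (0, 5), (0, 6), (2, 1), (2, 2), (2, 5), (2, 6)]

Answer: .OO..OO.
........
.OO..OO.
........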